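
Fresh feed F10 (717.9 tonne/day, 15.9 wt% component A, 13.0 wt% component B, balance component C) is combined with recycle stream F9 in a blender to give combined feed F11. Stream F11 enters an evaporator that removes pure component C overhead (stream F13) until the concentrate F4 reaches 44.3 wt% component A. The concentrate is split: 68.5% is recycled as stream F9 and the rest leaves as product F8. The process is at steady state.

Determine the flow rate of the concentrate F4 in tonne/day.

818 tonne/day

Overall component A balance (none leaves overhead): component A in fresh feed = component A in product, i.e. 717.9×0.159 = (1−0.685)·F4·0.443.
F4 = 114.15/(0.443×0.315) = 817.99 tonne/day.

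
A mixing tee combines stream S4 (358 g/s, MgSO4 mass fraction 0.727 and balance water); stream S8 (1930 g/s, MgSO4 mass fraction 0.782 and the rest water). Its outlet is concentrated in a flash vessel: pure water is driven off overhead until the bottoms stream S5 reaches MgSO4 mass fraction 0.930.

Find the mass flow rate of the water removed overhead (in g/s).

385.3 g/s

MgSO4 entering = 358×0.727 + 1930×0.782 = 1769.5 g/s.
All MgSO4 reports to S5, so S5 = 1769.5/0.930 = 1902.7 g/s.
Total feed = 2288 g/s; overhead = 2288 − 1902.7 = 385.28 g/s.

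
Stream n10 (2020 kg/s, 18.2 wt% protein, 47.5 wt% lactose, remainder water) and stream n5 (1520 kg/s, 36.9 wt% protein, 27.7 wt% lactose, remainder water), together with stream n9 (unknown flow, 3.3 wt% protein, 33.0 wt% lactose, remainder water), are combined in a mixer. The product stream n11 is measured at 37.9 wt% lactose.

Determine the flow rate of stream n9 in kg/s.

Let n9 be the unknown flow. Total out = 3540 + n9.
lactose balance: 1380.5 + 0.330·n9 = 0.379·(3540 + n9)
(0.330 − 0.379)·n9 = 0.379×3540 − 1380.5 = -38.88
n9 = -38.88 / -0.049 = 793.47 kg/s

793.5 kg/s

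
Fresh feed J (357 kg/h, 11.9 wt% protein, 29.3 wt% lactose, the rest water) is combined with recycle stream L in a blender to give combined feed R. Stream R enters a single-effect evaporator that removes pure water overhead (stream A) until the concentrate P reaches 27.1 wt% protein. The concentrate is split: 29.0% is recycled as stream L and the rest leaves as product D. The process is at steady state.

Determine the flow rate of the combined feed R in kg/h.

Overall protein balance (none leaves overhead): protein in fresh feed = protein in product, i.e. 357×0.119 = (1−0.290)·P·0.271.
P = 42.483/(0.271×0.710) = 220.79 kg/h.
Recycle L = 0.290×220.79 = 64.03 kg/h.
Combined feed R = 357 + 64.03 = 421.03 kg/h.

421 kg/h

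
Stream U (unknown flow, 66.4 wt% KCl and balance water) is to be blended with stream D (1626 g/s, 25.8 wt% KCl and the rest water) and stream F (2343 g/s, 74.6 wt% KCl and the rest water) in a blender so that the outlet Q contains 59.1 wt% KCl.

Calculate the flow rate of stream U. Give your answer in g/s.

2442 g/s

Let U be the unknown flow. Total out = 3969 + U.
KCl balance: 2167.4 + 0.664·U = 0.591·(3969 + U)
(0.664 − 0.591)·U = 0.591×3969 − 2167.4 = 178.29
U = 178.29 / 0.073 = 2442.4 g/s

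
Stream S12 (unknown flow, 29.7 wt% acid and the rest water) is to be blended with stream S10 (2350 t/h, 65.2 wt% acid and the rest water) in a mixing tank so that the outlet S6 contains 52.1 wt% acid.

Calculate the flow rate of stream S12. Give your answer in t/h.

Let S12 be the unknown flow. Total out = 2350 + S12.
acid balance: 1532.2 + 0.297·S12 = 0.521·(2350 + S12)
(0.297 − 0.521)·S12 = 0.521×2350 − 1532.2 = -307.85
S12 = -307.85 / -0.224 = 1374.3 t/h

1374 t/h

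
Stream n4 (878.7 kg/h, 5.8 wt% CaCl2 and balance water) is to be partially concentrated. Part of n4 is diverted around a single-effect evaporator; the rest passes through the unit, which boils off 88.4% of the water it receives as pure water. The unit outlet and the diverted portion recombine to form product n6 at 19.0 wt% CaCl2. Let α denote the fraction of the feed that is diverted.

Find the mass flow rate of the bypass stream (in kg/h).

145.6 kg/h

All 878.7×0.058 = 50.965 kg/h of CaCl2 reaches n6, so n6 = 50.965/0.190 = 268.23 kg/h and vapour = 610.47 kg/h.
The evaporator receives (1−α)·878.7 of feed at 0.942 water and removes 0.884 of that water:
0.884×0.942×(1−α)×878.7 = 610.47
(1−α) = 610.47/731.72 = 0.8343;  α = 0.1657.
Bypass flow = 0.1657×878.7 = 145.61 kg/h.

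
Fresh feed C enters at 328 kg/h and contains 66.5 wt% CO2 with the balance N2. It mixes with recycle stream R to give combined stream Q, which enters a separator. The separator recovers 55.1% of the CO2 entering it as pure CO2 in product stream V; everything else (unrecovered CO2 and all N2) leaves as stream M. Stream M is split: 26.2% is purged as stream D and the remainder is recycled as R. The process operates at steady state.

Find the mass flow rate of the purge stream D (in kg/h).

N2 enters only via C and leaves only via the purge: 328×0.335 = 0.262×(N2 in M), and the separator passes all N2, so N2 in Q = N2 in M = 419.39 kg/h.
CO2 in Q: m_A = 328×0.665 + (1−0.262)·(1−0.551)·m_A, so m_A = 218.12/0.6686 = 326.22 kg/h.
M = (1−0.551)×326.22 + 419.39 = 565.86 kg/h.
Purge D = 0.262×565.86 = 148.26 kg/h.

148.3 kg/h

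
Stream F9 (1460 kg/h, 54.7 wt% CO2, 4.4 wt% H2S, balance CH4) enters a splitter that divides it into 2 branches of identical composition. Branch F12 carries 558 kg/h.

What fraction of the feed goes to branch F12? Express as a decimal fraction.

0.382

Fraction to F12 = 558/1460 = 0.3822.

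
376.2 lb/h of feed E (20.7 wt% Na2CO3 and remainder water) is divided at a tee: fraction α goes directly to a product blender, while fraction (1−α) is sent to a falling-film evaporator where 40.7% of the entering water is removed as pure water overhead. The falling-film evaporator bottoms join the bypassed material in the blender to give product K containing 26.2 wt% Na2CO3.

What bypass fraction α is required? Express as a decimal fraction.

0.350

All 376.2×0.207 = 77.873 lb/h of Na2CO3 reaches K, so K = 77.873/0.262 = 297.23 lb/h and vapour = 78.973 lb/h.
The evaporator receives (1−α)·376.2 of feed at 0.793 water and removes 0.407 of that water:
0.407×0.793×(1−α)×376.2 = 78.973
(1−α) = 78.973/121.42 = 0.6504;  α = 0.3496.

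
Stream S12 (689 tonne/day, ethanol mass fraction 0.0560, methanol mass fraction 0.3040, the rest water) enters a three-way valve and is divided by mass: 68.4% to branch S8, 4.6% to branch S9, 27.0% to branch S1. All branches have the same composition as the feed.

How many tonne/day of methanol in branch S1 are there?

Branch S1 total = 0.270×689 = 186.03 tonne/day.
methanol in S1 = 0.304×186.03 = 56.553 tonne/day.

56.55 tonne/day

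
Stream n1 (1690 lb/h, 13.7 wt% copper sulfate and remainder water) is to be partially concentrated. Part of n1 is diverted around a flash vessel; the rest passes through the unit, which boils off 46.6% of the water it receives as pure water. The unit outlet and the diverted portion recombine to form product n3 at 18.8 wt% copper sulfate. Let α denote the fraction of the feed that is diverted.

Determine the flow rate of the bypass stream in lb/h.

All 1690×0.137 = 231.53 lb/h of copper sulfate reaches n3, so n3 = 231.53/0.188 = 1231.5 lb/h and vapour = 458.46 lb/h.
The evaporator receives (1−α)·1690 of feed at 0.863 water and removes 0.466 of that water:
0.466×0.863×(1−α)×1690 = 458.46
(1−α) = 458.46/679.65 = 0.6746;  α = 0.3254.
Bypass flow = 0.3254×1690 = 550.01 lb/h.

550 lb/h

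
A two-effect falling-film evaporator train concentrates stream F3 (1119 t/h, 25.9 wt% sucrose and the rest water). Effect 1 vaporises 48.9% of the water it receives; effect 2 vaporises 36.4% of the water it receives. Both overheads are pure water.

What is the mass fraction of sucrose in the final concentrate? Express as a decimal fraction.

water in feed = 1119×0.741 = 829.18 t/h.
After stage 1: water left = (1−0.489)×829.18 = 423.71; stream total = 713.53 t/h.
After stage 2: water left = (1−0.364)×423.71 = 269.48; final concentrate = 559.3 t/h.
sucrose fraction = 289.82/559.3 = 0.5182.

0.5182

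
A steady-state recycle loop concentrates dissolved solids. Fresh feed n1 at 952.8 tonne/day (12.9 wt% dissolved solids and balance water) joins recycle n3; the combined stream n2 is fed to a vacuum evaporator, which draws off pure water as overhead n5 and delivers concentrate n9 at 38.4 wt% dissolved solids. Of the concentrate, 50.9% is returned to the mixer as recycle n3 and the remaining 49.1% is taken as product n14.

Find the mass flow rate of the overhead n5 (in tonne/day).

Overall dissolved solids balance (none leaves overhead): dissolved solids in fresh feed = dissolved solids in product, i.e. 952.8×0.129 = (1−0.509)·n9·0.384.
n9 = 122.91/(0.384×0.491) = 651.9 tonne/day.
Recycle n3 = 0.509×651.9 = 331.82 tonne/day.
Combined feed n2 = 952.8 + 331.82 = 1284.6 tonne/day.
Overhead n5 = n2 − n9 = 1284.6 − 651.9 = 632.72 tonne/day.

632.7 tonne/day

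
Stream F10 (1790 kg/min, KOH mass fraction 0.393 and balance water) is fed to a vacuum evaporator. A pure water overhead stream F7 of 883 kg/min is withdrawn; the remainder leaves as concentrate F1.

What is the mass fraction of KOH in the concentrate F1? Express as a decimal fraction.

KOH is not removed: 1790×0.393 = 703.47 kg/min of KOH enters F1.
Concentrate = 1790 − 883 = 907 kg/min.
Mass fraction = 703.47/907 = 0.776.

0.776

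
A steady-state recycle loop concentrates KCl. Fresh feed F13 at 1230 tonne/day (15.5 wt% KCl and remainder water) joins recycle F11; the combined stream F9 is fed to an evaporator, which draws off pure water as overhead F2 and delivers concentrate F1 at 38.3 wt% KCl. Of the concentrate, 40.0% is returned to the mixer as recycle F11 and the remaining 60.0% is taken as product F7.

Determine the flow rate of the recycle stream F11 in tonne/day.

Overall KCl balance (none leaves overhead): KCl in fresh feed = KCl in product, i.e. 1230×0.155 = (1−0.400)·F1·0.383.
F1 = 190.65/(0.383×0.600) = 829.63 tonne/day.
Recycle F11 = 0.400×829.63 = 331.85 tonne/day.

331.9 tonne/day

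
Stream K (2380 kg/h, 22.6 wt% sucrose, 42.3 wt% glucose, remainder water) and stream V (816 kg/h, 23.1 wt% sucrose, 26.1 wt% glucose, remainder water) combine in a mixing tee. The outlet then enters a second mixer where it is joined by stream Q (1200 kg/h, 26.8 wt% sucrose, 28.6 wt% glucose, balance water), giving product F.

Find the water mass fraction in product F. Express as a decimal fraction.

Overall, product flow = 4396 kg/h.
water in = 2380×0.351 + 816×0.508 + 1200×0.446 = 1785.1 kg/h.
water fraction in F = 0.406.

0.406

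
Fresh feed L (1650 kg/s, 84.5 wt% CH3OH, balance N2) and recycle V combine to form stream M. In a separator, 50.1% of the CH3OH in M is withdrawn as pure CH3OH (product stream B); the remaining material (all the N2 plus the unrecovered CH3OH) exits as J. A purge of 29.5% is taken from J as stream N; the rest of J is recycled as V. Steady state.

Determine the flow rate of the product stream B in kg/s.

CH3OH in M: m_A = 1650×0.845 + (1−0.295)·(1−0.501)·m_A, so m_A = 1394.2/0.6482 = 2150.9 kg/s.
Product B = 0.501×2150.9 = 1077.6 kg/s.

1078 kg/s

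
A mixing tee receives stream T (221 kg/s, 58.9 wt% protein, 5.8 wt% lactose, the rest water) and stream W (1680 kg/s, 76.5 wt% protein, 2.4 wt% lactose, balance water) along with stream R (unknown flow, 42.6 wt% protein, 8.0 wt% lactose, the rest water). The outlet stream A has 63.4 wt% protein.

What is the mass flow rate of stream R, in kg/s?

1010 kg/s

Let R be the unknown flow. Total out = 1901 + R.
protein balance: 1415.4 + 0.426·R = 0.634·(1901 + R)
(0.426 − 0.634)·R = 0.634×1901 − 1415.4 = -210.14
R = -210.14 / -0.208 = 1010.3 kg/s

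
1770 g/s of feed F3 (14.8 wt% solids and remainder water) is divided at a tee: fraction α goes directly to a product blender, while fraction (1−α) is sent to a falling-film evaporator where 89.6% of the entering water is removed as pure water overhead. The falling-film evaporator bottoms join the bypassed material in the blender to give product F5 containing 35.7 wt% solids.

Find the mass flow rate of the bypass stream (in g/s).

All 1770×0.148 = 261.96 g/s of solids reaches F5, so F5 = 261.96/0.357 = 733.78 g/s and vapour = 1036.2 g/s.
The evaporator receives (1−α)·1770 of feed at 0.852 water and removes 0.896 of that water:
0.896×0.852×(1−α)×1770 = 1036.2
(1−α) = 1036.2/1351.2 = 0.7669;  α = 0.2331.
Bypass flow = 0.2331×1770 = 412.61 g/s.

412.6 g/s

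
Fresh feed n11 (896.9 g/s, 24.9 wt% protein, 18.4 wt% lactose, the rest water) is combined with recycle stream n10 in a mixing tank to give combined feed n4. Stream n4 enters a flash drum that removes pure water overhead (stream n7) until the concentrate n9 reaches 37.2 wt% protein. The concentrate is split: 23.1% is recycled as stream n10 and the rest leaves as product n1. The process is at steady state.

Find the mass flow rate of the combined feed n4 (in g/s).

1077 g/s

Overall protein balance (none leaves overhead): protein in fresh feed = protein in product, i.e. 896.9×0.249 = (1−0.231)·n9·0.372.
n9 = 223.33/(0.372×0.769) = 780.68 g/s.
Recycle n10 = 0.231×780.68 = 180.34 g/s.
Combined feed n4 = 896.9 + 180.34 = 1077.2 g/s.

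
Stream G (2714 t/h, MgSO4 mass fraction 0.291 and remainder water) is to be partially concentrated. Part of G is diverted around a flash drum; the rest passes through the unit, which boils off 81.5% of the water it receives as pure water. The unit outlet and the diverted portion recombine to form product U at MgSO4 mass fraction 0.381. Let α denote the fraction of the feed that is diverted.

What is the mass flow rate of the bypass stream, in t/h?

All 2714×0.291 = 789.77 t/h of MgSO4 reaches U, so U = 789.77/0.381 = 2072.9 t/h and vapour = 641.1 t/h.
The evaporator receives (1−α)·2714 of feed at 0.709 water and removes 0.815 of that water:
0.815×0.709×(1−α)×2714 = 641.1
(1−α) = 641.1/1568.2 = 0.4088;  α = 0.5912.
Bypass flow = 0.5912×2714 = 1604.5 t/h.

1605 t/h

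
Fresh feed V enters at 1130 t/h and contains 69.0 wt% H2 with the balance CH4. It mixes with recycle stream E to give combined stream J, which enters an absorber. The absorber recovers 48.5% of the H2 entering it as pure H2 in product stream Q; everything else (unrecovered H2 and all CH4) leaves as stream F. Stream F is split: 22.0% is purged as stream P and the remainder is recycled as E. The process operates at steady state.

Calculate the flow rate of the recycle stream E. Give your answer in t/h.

CH4 enters only via V and leaves only via the purge: 1130×0.310 = 0.220×(CH4 in F), and the absorber passes all CH4, so CH4 in J = CH4 in F = 1592.3 t/h.
H2 in J: m_A = 1130×0.690 + (1−0.220)·(1−0.485)·m_A, so m_A = 779.7/0.5983 = 1303.2 t/h.
F = (1−0.485)×1303.2 + 1592.3 = 2263.4 t/h.
Recycle E = (1−0.220)×2263.4 = 1765.5 t/h.

1765 t/h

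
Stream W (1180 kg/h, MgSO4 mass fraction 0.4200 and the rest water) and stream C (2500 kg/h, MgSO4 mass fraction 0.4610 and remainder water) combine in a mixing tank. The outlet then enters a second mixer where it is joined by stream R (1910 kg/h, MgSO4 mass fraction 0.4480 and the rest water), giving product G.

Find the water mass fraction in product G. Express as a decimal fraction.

0.5521

Overall, product flow = 5590 kg/h.
water in = 1180×0.580 + 2500×0.539 + 1910×0.552 = 3086.2 kg/h.
water fraction in G = 0.5521.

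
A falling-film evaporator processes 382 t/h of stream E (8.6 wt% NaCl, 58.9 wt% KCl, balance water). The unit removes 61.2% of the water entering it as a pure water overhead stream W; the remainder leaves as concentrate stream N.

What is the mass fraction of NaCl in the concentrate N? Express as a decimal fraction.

NaCl is not removed: 382×0.086 = 32.852 t/h of NaCl enters N.
water entering = 382×0.325 = 124.15 t/h; overhead removed = 0.612×124.15 = 75.98 t/h.
Concentrate = 382 − 75.98 = 306.02 t/h.
Mass fraction = 32.852/306.02 = 0.107.

0.107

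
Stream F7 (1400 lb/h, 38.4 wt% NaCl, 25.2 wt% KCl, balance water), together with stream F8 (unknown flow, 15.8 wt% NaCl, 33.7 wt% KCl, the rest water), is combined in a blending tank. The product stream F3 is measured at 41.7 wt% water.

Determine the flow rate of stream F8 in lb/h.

Let F8 be the unknown flow. Total out = 1400 + F8.
water balance: 509.6 + 0.505·F8 = 0.417·(1400 + F8)
(0.505 − 0.417)·F8 = 0.417×1400 − 509.6 = 74.2
F8 = 74.2 / 0.088 = 843.18 lb/h

843.2 lb/h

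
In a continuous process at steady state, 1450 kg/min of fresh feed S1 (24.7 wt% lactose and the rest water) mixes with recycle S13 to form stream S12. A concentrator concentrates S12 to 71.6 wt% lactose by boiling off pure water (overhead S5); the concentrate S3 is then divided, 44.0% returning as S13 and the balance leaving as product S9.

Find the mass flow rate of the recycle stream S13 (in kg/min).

Overall lactose balance (none leaves overhead): lactose in fresh feed = lactose in product, i.e. 1450×0.247 = (1−0.440)·S3·0.716.
S3 = 358.15/(0.716×0.560) = 893.23 kg/min.
Recycle S13 = 0.440×893.23 = 393.02 kg/min.

393 kg/min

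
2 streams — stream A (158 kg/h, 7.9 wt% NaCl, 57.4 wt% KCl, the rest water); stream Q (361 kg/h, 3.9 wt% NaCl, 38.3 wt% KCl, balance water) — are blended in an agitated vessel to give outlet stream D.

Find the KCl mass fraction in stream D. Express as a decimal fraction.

0.441

Total flow out = 158 + 361 = 519 kg/h.
KCl in = 158×0.574 + 361×0.383 = 228.95 kg/h.
KCl mass fraction in D = 228.95/519 = 0.441.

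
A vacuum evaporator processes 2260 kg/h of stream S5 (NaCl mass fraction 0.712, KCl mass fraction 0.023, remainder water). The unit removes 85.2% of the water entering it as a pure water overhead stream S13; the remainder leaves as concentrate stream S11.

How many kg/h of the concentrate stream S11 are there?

1750 kg/h

water entering = 2260×0.265 = 598.9 kg/h; overhead removed = 0.852×598.9 = 510.26 kg/h.
Concentrate = 2260 − 510.26 = 1749.7 kg/h.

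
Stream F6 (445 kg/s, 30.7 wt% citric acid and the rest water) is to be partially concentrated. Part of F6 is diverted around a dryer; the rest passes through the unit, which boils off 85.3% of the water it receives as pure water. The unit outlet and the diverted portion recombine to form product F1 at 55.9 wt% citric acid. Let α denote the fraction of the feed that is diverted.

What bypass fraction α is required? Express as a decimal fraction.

All 445×0.307 = 136.62 kg/s of citric acid reaches F1, so F1 = 136.62/0.559 = 244.39 kg/s and vapour = 200.61 kg/s.
The evaporator receives (1−α)·445 of feed at 0.693 water and removes 0.853 of that water:
0.853×0.693×(1−α)×445 = 200.61
(1−α) = 200.61/263.05 = 0.7626;  α = 0.2374.

0.237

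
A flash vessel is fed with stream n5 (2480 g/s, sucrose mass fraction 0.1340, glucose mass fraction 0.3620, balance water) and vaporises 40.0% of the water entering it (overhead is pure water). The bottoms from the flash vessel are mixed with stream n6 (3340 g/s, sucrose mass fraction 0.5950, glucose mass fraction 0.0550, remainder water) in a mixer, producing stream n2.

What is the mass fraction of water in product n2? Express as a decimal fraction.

Vapour removed = 0.400×0.504×2480 = 499.97 g/s; concentrate = 1980 g/s.
water reaching the mixer = 749.95 (from concentrate) + 3340×0.350 = 1919 g/s.
Product flow = 1980 + 3340 = 5320 g/s; water fraction = 0.3607.

0.3607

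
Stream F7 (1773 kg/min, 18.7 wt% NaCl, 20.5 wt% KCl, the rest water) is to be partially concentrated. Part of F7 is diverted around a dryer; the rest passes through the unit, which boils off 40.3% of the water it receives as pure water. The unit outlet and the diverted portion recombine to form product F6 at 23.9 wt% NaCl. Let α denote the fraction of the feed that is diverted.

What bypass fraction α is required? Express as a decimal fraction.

0.112

All 1773×0.187 = 331.55 kg/min of NaCl reaches F6, so F6 = 331.55/0.239 = 1387.2 kg/min and vapour = 385.76 kg/min.
The evaporator receives (1−α)·1773 of feed at 0.608 water and removes 0.403 of that water:
0.403×0.608×(1−α)×1773 = 385.76
(1−α) = 385.76/434.43 = 0.8880;  α = 0.1120.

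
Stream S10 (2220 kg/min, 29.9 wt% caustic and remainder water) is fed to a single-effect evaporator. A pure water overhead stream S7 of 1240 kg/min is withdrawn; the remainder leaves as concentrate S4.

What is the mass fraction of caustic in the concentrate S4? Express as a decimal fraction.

0.677

caustic is not removed: 2220×0.299 = 663.78 kg/min of caustic enters S4.
Concentrate = 2220 − 1240 = 980 kg/min.
Mass fraction = 663.78/980 = 0.677.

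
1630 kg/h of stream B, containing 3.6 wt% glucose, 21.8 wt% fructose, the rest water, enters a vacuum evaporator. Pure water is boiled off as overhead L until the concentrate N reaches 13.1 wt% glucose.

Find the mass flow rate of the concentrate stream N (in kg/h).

447.9 kg/h

glucose is conserved: 1630×0.036 = 58.68 kg/h all reports to the concentrate.
Concentrate = 58.68/(target fraction) = 447.94 kg/h.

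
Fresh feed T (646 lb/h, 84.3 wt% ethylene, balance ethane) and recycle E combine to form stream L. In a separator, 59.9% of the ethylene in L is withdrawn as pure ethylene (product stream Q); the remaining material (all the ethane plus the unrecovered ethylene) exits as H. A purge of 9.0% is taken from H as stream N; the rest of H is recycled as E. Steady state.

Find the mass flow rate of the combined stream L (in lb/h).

1984 lb/h

ethane enters only via T and leaves only via the purge: 646×0.157 = 0.090×(ethane in H), and the separator passes all ethane, so ethane in L = ethane in H = 1126.9 lb/h.
ethylene in L: m_A = 646×0.843 + (1−0.090)·(1−0.599)·m_A, so m_A = 544.58/0.6351 = 857.48 lb/h.
L = 857.48 + 1126.9 = 1984.4 lb/h.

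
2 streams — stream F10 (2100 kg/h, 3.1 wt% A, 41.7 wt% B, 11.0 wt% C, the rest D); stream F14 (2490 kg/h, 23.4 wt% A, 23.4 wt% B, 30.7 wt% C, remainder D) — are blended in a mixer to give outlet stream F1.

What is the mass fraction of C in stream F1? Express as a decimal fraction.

Total flow out = 2100 + 2490 = 4590 kg/h.
C in = 2100×0.110 + 2490×0.307 = 995.43 kg/h.
C mass fraction in F1 = 995.43/4590 = 0.217.

0.217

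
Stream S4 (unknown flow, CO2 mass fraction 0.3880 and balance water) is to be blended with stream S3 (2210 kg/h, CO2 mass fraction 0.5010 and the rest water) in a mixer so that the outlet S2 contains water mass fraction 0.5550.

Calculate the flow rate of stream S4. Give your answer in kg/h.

2171 kg/h

Let S4 be the unknown flow. Total out = 2210 + S4.
water balance: 1102.8 + 0.612·S4 = 0.555·(2210 + S4)
(0.612 − 0.555)·S4 = 0.555×2210 − 1102.8 = 123.76
S4 = 123.76 / 0.057 = 2171.2 kg/h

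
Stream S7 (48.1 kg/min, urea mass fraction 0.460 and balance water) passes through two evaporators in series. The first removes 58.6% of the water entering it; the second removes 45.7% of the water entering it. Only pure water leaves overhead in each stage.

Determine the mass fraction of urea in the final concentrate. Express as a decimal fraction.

0.791

water in feed = 48.1×0.540 = 25.974 kg/min.
After stage 1: water left = (1−0.586)×25.974 = 10.753; stream total = 32.879 kg/min.
After stage 2: water left = (1−0.457)×10.753 = 5.839; final concentrate = 27.965 kg/min.
urea fraction = 22.126/27.965 = 0.791.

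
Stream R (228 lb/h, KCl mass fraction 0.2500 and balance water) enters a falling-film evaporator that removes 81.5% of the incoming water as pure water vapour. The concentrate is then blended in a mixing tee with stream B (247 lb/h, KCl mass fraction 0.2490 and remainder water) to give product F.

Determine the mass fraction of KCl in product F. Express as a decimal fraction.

Vapour removed = 0.815×0.750×228 = 139.37 lb/h; concentrate = 88.635 lb/h.
KCl reaching the mixer = 57 (from concentrate) + 247×0.249 = 118.5 lb/h.
Product flow = 88.635 + 247 = 335.63 lb/h; KCl fraction = 0.3531.

0.3531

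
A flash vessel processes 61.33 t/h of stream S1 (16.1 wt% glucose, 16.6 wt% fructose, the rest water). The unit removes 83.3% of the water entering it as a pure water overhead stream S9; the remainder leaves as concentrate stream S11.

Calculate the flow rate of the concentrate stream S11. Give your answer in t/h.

water entering = 61.33×0.673 = 41.275 t/h; overhead removed = 0.833×41.275 = 34.382 t/h.
Concentrate = 61.33 − 34.382 = 26.948 t/h.

26.95 t/h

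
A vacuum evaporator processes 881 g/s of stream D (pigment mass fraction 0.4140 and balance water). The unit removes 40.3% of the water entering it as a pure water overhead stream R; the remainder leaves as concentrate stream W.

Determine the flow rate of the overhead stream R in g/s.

208.1 g/s

water entering = 881×0.586 = 516.27 g/s; overhead removed = 0.403×516.27 = 208.06 g/s.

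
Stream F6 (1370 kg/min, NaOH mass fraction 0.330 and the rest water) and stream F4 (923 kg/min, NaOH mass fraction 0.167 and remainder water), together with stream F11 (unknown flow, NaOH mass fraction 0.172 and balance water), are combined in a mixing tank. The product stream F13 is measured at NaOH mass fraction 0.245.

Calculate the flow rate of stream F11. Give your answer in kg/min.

609 kg/min

Let F11 be the unknown flow. Total out = 2293 + F11.
NaOH balance: 606.24 + 0.172·F11 = 0.245·(2293 + F11)
(0.172 − 0.245)·F11 = 0.245×2293 − 606.24 = -44.456
F11 = -44.456 / -0.073 = 608.99 kg/min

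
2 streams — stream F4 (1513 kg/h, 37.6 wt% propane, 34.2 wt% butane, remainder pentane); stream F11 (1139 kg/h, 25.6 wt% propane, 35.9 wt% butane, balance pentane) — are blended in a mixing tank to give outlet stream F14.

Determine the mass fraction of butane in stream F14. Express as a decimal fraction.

0.349

Total flow out = 1513 + 1139 = 2652 kg/h.
butane in = 1513×0.342 + 1139×0.359 = 926.35 kg/h.
butane mass fraction in F14 = 926.35/2652 = 0.349.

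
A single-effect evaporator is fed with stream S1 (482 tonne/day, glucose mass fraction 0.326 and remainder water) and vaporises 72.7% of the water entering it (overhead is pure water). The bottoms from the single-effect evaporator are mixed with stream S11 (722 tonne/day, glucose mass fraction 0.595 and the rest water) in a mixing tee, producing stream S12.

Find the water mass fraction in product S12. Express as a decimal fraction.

0.394

Vapour removed = 0.727×0.674×482 = 236.18 tonne/day; concentrate = 245.82 tonne/day.
water reaching the mixer = 88.689 (from concentrate) + 722×0.405 = 381.1 tonne/day.
Product flow = 245.82 + 722 = 967.82 tonne/day; water fraction = 0.394.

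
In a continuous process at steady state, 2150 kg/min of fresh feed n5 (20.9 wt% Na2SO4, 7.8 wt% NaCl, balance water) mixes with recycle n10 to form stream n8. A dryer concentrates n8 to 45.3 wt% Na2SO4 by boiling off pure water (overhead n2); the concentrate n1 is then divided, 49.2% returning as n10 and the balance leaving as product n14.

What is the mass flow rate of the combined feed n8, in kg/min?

3111 kg/min

Overall Na2SO4 balance (none leaves overhead): Na2SO4 in fresh feed = Na2SO4 in product, i.e. 2150×0.209 = (1−0.492)·n1·0.453.
n1 = 449.35/(0.453×0.508) = 1952.6 kg/min.
Recycle n10 = 0.492×1952.6 = 960.7 kg/min.
Combined feed n8 = 2150 + 960.7 = 3110.7 kg/min.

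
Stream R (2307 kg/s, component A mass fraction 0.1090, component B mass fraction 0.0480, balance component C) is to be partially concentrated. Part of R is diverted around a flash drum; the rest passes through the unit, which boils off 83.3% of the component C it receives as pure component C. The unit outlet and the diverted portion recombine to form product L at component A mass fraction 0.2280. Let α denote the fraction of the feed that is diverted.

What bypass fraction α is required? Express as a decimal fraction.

0.257

All 2307×0.109 = 251.46 kg/s of component A reaches L, so L = 251.46/0.228 = 1102.9 kg/s and vapour = 1204.1 kg/s.
The evaporator receives (1−α)·2307 of feed at 0.843 component C and removes 0.833 of that component C:
0.833×0.843×(1−α)×2307 = 1204.1
(1−α) = 1204.1/1620 = 0.7433;  α = 0.2567.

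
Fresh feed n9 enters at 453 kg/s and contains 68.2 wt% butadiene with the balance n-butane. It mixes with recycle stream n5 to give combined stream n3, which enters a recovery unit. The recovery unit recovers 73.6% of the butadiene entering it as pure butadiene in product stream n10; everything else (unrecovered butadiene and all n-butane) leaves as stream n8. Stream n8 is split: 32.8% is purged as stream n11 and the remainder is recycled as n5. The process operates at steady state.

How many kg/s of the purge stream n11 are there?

176.6 kg/s

n-butane enters only via n9 and leaves only via the purge: 453×0.318 = 0.328×(n-butane in n8), and the recovery unit passes all n-butane, so n-butane in n3 = n-butane in n8 = 439.19 kg/s.
butadiene in n3: m_A = 453×0.682 + (1−0.328)·(1−0.736)·m_A, so m_A = 308.95/0.8226 = 375.58 kg/s.
n8 = (1−0.736)×375.58 + 439.19 = 538.34 kg/s.
Purge n11 = 0.328×538.34 = 176.58 kg/s.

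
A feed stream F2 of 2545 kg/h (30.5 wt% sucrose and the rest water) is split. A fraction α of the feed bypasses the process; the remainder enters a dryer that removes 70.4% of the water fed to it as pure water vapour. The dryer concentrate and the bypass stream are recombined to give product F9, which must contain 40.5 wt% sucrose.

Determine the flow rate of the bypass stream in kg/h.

All 2545×0.305 = 776.23 kg/h of sucrose reaches F9, so F9 = 776.23/0.405 = 1916.6 kg/h and vapour = 628.4 kg/h.
The evaporator receives (1−α)·2545 of feed at 0.695 water and removes 0.704 of that water:
0.704×0.695×(1−α)×2545 = 628.4
(1−α) = 628.4/1245.2 = 0.5046;  α = 0.4954.
Bypass flow = 0.4954×2545 = 1260.7 kg/h.

1261 kg/h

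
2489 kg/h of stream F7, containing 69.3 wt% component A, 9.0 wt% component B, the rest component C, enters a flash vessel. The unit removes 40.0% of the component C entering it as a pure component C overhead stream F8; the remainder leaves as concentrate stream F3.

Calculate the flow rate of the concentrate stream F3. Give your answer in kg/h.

2273 kg/h

component C entering = 2489×0.217 = 540.11 kg/h; overhead removed = 0.400×540.11 = 216.05 kg/h.
Concentrate = 2489 − 216.05 = 2273 kg/h.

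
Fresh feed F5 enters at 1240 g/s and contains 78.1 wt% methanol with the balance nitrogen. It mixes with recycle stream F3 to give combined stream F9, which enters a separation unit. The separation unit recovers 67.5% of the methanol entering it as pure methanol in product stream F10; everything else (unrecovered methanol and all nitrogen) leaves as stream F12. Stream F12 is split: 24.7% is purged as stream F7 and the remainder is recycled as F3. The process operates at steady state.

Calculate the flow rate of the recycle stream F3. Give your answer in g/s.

nitrogen enters only via F5 and leaves only via the purge: 1240×0.219 = 0.247×(nitrogen in F12), and the separation unit passes all nitrogen, so nitrogen in F9 = nitrogen in F12 = 1099.4 g/s.
methanol in F9: m_A = 1240×0.781 + (1−0.247)·(1−0.675)·m_A, so m_A = 968.44/0.7553 = 1282.2 g/s.
F12 = (1−0.675)×1282.2 + 1099.4 = 1516.2 g/s.
Recycle F3 = (1−0.247)×1516.2 = 1141.7 g/s.

1142 g/s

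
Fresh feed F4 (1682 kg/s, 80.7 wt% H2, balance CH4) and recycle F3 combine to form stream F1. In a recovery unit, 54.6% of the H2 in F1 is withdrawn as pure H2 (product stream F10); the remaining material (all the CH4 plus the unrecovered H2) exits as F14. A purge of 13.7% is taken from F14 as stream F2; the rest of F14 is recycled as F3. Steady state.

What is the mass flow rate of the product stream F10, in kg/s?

H2 in F1: m_A = 1682×0.807 + (1−0.137)·(1−0.546)·m_A, so m_A = 1357.4/0.6082 = 2231.8 kg/s.
Product F10 = 0.546×2231.8 = 1218.6 kg/s.

1219 kg/s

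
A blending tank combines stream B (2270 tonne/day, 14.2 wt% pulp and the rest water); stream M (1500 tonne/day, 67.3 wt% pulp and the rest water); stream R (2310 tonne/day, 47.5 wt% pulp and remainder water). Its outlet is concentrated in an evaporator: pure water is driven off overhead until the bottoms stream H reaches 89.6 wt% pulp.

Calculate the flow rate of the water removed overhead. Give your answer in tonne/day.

pulp entering = 2270×0.142 + 1500×0.673 + 2310×0.475 = 2429.1 tonne/day.
All pulp reports to H, so H = 2429.1/0.896 = 2711 tonne/day.
Total feed = 6080 tonne/day; overhead = 6080 − 2711 = 3369 tonne/day.

3369 tonne/day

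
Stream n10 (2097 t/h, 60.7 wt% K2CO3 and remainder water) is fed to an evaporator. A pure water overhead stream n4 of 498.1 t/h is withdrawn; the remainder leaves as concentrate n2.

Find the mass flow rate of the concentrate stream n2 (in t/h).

Concentrate = 2097 − 498.1 = 1598.9 t/h.

1599 t/h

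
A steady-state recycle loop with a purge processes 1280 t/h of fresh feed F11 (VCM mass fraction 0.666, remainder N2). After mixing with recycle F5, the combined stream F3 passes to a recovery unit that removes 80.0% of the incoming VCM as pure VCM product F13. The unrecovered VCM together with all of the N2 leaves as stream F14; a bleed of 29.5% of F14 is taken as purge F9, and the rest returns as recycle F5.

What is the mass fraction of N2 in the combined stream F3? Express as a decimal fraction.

N2 enters only via F11 and leaves only via the purge: 1280×0.334 = 0.295×(N2 in F14), and the recovery unit passes all N2, so N2 in F3 = N2 in F14 = 1449.2 t/h.
VCM in F3: m_A = 1280×0.666 + (1−0.295)·(1−0.800)·m_A, so m_A = 852.48/0.8590 = 992.41 t/h.
F3 = 992.41 + 1449.2 = 2441.6 t/h.
N2 fraction in F3 = 1449.2/2441.6 = 0.594.

0.594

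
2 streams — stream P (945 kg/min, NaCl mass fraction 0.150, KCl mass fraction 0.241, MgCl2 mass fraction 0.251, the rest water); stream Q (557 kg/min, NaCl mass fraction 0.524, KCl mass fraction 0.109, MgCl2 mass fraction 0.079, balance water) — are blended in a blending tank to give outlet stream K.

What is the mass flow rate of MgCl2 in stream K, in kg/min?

MgCl2 out = MgCl2 in = 945×0.251 + 557×0.079 = 281.2 kg/min.

281.2 kg/min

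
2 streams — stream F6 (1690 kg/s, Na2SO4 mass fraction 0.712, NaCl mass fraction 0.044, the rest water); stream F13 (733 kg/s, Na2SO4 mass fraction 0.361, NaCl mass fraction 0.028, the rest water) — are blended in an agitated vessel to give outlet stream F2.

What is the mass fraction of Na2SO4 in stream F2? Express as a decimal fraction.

0.606

Total flow out = 1690 + 733 = 2423 kg/s.
Na2SO4 in = 1690×0.712 + 733×0.361 = 1467.9 kg/s.
Na2SO4 mass fraction in F2 = 1467.9/2423 = 0.606.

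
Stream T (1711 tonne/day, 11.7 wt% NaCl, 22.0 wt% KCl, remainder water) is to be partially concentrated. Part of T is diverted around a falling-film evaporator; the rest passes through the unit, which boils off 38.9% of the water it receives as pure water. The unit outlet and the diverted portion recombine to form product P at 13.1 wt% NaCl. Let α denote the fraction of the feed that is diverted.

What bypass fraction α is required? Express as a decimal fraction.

All 1711×0.117 = 200.19 tonne/day of NaCl reaches P, so P = 200.19/0.131 = 1528.1 tonne/day and vapour = 182.85 tonne/day.
The evaporator receives (1−α)·1711 of feed at 0.663 water and removes 0.389 of that water:
0.389×0.663×(1−α)×1711 = 182.85
(1−α) = 182.85/441.28 = 0.4144;  α = 0.5856.

0.586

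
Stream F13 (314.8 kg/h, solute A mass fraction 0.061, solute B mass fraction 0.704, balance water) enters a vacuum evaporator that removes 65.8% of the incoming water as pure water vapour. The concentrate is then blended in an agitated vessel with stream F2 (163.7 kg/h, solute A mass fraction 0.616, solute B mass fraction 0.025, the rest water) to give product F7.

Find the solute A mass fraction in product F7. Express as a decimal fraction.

0.279

Vapour removed = 0.658×0.235×314.8 = 48.678 kg/h; concentrate = 266.12 kg/h.
solute A reaching the mixer = 19.203 (from concentrate) + 163.7×0.616 = 120.04 kg/h.
Product flow = 266.12 + 163.7 = 429.82 kg/h; solute A fraction = 0.279.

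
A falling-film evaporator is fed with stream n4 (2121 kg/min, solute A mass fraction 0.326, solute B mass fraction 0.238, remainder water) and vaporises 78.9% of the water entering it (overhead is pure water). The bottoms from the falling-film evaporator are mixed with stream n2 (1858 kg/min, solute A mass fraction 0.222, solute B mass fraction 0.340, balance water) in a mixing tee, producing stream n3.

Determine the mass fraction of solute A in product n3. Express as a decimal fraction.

Vapour removed = 0.789×0.436×2121 = 729.63 kg/min; concentrate = 1391.4 kg/min.
solute A reaching the mixer = 691.45 (from concentrate) + 1858×0.222 = 1103.9 kg/min.
Product flow = 1391.4 + 1858 = 3249.4 kg/min; solute A fraction = 0.340.

0.340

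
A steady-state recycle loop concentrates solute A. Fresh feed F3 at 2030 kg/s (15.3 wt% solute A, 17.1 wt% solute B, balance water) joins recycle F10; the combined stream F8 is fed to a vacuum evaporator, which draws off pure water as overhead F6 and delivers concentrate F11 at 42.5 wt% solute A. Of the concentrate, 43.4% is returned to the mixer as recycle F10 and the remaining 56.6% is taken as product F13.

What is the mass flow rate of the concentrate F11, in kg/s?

Overall solute A balance (none leaves overhead): solute A in fresh feed = solute A in product, i.e. 2030×0.153 = (1−0.434)·F11·0.425.
F11 = 310.59/(0.425×0.566) = 1291.2 kg/s.

1291 kg/s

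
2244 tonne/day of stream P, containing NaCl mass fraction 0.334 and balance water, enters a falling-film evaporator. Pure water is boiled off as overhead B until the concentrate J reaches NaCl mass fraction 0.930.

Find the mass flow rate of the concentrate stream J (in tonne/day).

NaCl is conserved: 2244×0.334 = 749.5 tonne/day all reports to the concentrate.
Concentrate = 749.5/(target fraction) = 805.91 tonne/day.

805.9 tonne/day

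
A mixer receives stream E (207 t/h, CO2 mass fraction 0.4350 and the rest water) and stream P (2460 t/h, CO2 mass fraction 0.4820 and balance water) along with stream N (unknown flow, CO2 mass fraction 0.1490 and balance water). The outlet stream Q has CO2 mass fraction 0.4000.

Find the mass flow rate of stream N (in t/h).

832.5 t/h

Let N be the unknown flow. Total out = 2667 + N.
CO2 balance: 1275.8 + 0.149·N = 0.400·(2667 + N)
(0.149 − 0.400)·N = 0.400×2667 − 1275.8 = -208.97
N = -208.97 / -0.251 = 832.53 t/h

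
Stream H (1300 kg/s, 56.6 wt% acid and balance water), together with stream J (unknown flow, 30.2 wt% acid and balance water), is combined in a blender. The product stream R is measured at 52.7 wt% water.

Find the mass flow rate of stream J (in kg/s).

707 kg/s

Let J be the unknown flow. Total out = 1300 + J.
water balance: 564.2 + 0.698·J = 0.527·(1300 + J)
(0.698 − 0.527)·J = 0.527×1300 − 564.2 = 120.9
J = 120.9 / 0.171 = 707.02 kg/s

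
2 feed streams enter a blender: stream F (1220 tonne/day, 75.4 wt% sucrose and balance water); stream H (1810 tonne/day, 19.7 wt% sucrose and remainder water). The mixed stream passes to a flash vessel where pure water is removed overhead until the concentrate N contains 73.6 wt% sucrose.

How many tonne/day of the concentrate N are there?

sucrose entering = 1220×0.754 + 1810×0.197 = 1276.5 tonne/day.
All sucrose reports to N, so N = 1276.5/0.736 = 1734.3 tonne/day.

1734 tonne/day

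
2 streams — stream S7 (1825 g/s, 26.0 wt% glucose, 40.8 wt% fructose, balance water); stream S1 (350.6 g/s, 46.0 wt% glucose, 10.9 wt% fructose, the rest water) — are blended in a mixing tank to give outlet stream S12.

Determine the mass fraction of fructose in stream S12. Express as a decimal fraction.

0.360

Total flow out = 1825 + 350.6 = 2175.6 g/s.
fructose in = 1825×0.408 + 350.6×0.109 = 782.82 g/s.
fructose mass fraction in S12 = 782.82/2175.6 = 0.360.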